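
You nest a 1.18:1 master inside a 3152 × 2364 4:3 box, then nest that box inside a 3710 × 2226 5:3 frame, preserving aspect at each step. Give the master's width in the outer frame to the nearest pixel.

2627 px

1.18:1 in 3152×2364: fills the height, so the master is 2789.52 × 2364.00.
The 4:3 canvas is height-limited in 3710×2226, giving 2968.00 × 2226.00; scale factor 0.9416.
Applying the same ×0.9416: 2789.52 → 2626.68.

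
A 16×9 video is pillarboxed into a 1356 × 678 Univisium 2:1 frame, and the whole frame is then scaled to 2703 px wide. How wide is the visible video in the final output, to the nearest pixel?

Fitted into 1356×678, the video spans the height; its width is 678 × 16/9 ≈ 1205.33 px.
Resizing to 2703 px wide multiplies everything by 1.9934: 1205.33 → 2402.67 px.

2403 px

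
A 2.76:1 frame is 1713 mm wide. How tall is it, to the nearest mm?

621 mm

Height = 1713 / 2.760 = 620.65.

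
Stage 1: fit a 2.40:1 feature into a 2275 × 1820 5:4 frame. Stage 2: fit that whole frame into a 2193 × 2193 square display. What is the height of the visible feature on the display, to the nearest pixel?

Inside the 2275×1820 canvas the feature is width-limited at 2275.00 × 947.92.
Second fit — the 5:4 canvas into 2193×2193 spans the width: 2193.00 × 1754.40 (×0.9640 from 2275×1820).
The feature scales with it: height 947.92 × 0.9640 ≈ 913.75.

914 px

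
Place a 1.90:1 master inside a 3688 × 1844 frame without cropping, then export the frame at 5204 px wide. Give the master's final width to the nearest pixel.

4944 px

At 3688×1844 the master is height-limited, so width = 1844 × 1.900 ≈ 3503.60 px.
The frame scales by 5204/3688 = 1.4111; 3503.60 × 1.4111 ≈ 4943.80 px.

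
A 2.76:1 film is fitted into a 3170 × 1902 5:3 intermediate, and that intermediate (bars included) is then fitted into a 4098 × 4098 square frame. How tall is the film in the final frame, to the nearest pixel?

First fit — 2.76:1 into 3170×1902 spans the width: 3170.00 × 1148.55.
The 5:3 canvas is width-limited in 4098×4098, giving 4098.00 × 2458.80; scale factor 1.2927.
So the film's height is 1148.55 × 1.2927 ≈ 1484.78.

1485 px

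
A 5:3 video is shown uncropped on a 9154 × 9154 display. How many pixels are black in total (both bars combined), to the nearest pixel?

33518286 pixels

5:3 (1.667) > square (1.000), so the video fills the width.
Content height = 9154 × 3/5 ≈ 5492.4000 px.
9154 − 5492.4000 = 3661.6000 px of bars.
Bar area = 3661.6000 × 9154 ≈ 33518286 px.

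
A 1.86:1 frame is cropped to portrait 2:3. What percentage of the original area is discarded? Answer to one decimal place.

64.2%

portrait 2:3 is narrower than 1.86:1, so the crop keeps the full height and trims the width.
Fraction kept = (0.667)/(1.860) ≈ 35.84%, so 64.16% is lost.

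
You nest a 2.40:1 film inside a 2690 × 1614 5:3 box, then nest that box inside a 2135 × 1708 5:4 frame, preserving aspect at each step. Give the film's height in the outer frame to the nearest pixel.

First fit — 2.40:1 into 2690×1614 spans the width: 2690.00 × 1120.83.
5:3 in 2135×1708: fills the width, so the intermediate becomes 2135.00 × 1281.00 — a scale of ×0.7937.
So the film's height is 1120.83 × 0.7937 ≈ 889.58.

890 px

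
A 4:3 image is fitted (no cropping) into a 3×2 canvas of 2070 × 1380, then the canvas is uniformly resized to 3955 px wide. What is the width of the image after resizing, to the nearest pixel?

3516 px

Fitted into 2070×1380, the image spans the height; its width is 1380 × 4/3 ≈ 1840.00 px.
The frame scales by 3955/2070 = 1.9106; 1840.00 × 1.9106 ≈ 3515.56 px.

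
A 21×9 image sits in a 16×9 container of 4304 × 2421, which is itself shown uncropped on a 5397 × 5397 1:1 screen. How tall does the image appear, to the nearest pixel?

Inside the 4304×2421 canvas the image is width-limited at 4304.00 × 1844.57.
Second fit — the 16×9 canvas into 5397×5397 spans the width: 5397.00 × 3035.81 (×1.2539 from 4304×2421).
Applying the same ×1.2539: 1844.57 → 2313.00.

2313 px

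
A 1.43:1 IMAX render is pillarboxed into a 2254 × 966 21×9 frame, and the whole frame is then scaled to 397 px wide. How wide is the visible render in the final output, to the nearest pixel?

243 px

At 2254×966 the render is height-limited, so width = 966 × 1.430 ≈ 1381.38 px.
The frame scales by 397/2254 = 0.1761; 1381.38 × 0.1761 ≈ 243.30 px.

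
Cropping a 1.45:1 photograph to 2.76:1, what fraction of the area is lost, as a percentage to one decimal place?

Going from 1.45:1 to 2.76:1 means cutting height while keeping width.
Area ratio = (1.450)/(2.760) = 52.54%; the remaining 47.46% is cropped out.

47.5%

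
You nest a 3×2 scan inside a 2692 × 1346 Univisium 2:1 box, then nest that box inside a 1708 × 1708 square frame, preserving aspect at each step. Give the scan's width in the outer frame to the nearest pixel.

First fit — 3×2 into 2692×1346 spans the height: 2019.00 × 1346.00.
Second fit — the Univisium 2:1 canvas into 1708×1708 spans the width: 1708.00 × 854.00 (×0.6345 from 2692×1346).
So the scan's width is 2019.00 × 0.6345 ≈ 1281.00.

1281 px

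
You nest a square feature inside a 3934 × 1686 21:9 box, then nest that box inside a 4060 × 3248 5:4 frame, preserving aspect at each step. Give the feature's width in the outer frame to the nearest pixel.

1740 px

square in 3934×1686: fills the height, so the feature is 1686.00 × 1686.00.
21:9 in 4060×3248: fills the width, so the intermediate becomes 4060.00 × 1740.00 — a scale of ×1.0320.
So the feature's width is 1686.00 × 1.0320 ≈ 1740.00.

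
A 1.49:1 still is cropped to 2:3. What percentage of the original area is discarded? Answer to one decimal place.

55.3%

The height stays; only width is cut (since 2:3 is narrower than 1.49:1).
(0.667)/(1.490) ≈ 0.447 of the area survives, leaving 55.26% discarded.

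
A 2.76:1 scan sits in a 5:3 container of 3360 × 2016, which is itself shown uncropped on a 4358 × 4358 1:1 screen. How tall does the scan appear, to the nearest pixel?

2.76:1 in 3360×2016: fills the width, so the scan is 3360.00 × 1217.39.
Second fit — the 5:3 canvas into 4358×4358 spans the width: 4358.00 × 2614.80 (×1.2970 from 3360×2016).
The scan scales with it: height 1217.39 × 1.2970 ≈ 1578.99.

1579 px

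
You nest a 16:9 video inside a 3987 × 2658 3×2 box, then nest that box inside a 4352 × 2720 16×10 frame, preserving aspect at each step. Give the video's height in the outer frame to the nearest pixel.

2295 px

First fit — 16:9 into 3987×2658 spans the width: 3987.00 × 2242.69.
The 3×2 canvas is height-limited in 4352×2720, giving 4080.00 × 2720.00; scale factor 1.0233.
Applying the same ×1.0233: 2242.69 → 2295.00.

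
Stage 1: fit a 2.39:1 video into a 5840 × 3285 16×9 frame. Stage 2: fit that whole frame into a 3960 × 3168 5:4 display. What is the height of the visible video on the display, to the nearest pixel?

1657 px

2.39:1 in 5840×3285: fills the width, so the video is 5840.00 × 2443.51.
Second fit — the 16×9 canvas into 3960×3168 spans the width: 3960.00 × 2227.50 (×0.6781 from 5840×3285).
The video scales with it: height 2443.51 × 0.6781 ≈ 1656.90.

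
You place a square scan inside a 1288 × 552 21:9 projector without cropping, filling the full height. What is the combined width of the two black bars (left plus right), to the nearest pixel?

736 px

The scan is 552 × 1/1 ≈ 552.00 px wide.
Leftover width: 1288 − 552.00 = 736.00 px.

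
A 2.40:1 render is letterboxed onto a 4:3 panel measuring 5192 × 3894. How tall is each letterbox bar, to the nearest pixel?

865 px

Since 2.400 > 1.333, the render is width-limited.
Content height = 5192 / 2.400 ≈ 2163.33 px.
Leftover height: 3894 − 2163.33 = 1730.67 px → 865.33 each side.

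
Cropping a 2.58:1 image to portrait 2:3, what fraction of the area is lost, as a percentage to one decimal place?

Going from 2.58:1 to portrait 2:3 means cutting width while keeping height.
Fraction kept = (0.667)/(2.580) ≈ 25.84%, so 74.16% is lost.

74.2%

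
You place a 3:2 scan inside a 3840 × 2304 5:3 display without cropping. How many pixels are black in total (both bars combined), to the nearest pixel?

884736 pixels

3:2 is narrower than 5:3, so it spans the full height.
The scan is 2304 × 3/2 ≈ 3456.0000 px wide.
Black = 3840 − 3456.0000 = 384.0000 px.
Across the 2304-px span: 384.0000 × 2304 ≈ 884736 px.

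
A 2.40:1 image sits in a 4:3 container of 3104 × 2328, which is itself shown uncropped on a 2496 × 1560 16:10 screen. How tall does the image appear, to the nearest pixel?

867 px

Inside the 3104×2328 canvas the image is width-limited at 3104.00 × 1293.33.
The 4:3 canvas is height-limited in 2496×1560, giving 2080.00 × 1560.00; scale factor 0.6701.
Applying the same ×0.6701: 1293.33 → 866.67.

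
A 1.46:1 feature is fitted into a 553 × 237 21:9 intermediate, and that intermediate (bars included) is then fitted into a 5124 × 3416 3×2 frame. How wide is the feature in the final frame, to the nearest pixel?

1.46:1 in 553×237: fills the height, so the feature is 346.02 × 237.00.
21:9 in 5124×3416: fills the width, so the intermediate becomes 5124.00 × 2196.00 — a scale of ×9.2658.
Applying the same ×9.2658: 346.02 → 3206.16.

3206 px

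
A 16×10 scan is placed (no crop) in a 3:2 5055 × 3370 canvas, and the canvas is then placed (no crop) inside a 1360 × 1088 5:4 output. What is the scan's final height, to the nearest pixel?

850 px

16×10 in 5055×3370: fills the width, so the scan is 5055.00 × 3159.38.
3:2 in 1360×1088: fills the width, so the intermediate becomes 1360.00 × 906.67 — a scale of ×0.2690.
The scan scales with it: height 3159.38 × 0.2690 ≈ 850.00.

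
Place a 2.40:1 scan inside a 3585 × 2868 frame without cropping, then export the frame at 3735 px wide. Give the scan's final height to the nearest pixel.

1556 px

At 3585×2868 the scan is width-limited, so height = 3585 / 2.400 ≈ 1493.75 px.
The frame scales by 3735/3585 = 1.0418; 1493.75 × 1.0418 ≈ 1556.25 px.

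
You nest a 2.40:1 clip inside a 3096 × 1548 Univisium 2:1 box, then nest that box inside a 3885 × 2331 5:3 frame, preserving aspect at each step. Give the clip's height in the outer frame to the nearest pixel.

Inside the 3096×1548 canvas the clip is width-limited at 3096.00 × 1290.00.
Univisium 2:1 in 3885×2331: fills the width, so the intermediate becomes 3885.00 × 1942.50 — a scale of ×1.2548.
The clip scales with it: height 1290.00 × 1.2548 ≈ 1618.75.

1619 px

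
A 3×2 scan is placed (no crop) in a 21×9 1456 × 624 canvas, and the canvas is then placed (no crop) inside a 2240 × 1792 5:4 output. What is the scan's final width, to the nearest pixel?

1440 px

3×2 in 1456×624: fills the height, so the scan is 936.00 × 624.00.
Second fit — the 21×9 canvas into 2240×1792 spans the width: 2240.00 × 960.00 (×1.5385 from 1456×624).
The scan scales with it: width 936.00 × 1.5385 ≈ 1440.00.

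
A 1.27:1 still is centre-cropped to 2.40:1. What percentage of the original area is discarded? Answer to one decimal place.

47.1%

2.40:1 is wider than 1.27:1, so the crop keeps the full width and trims the height.
Area ratio = (1.270)/(2.400) = 52.92%; the remaining 47.08% is cropped out.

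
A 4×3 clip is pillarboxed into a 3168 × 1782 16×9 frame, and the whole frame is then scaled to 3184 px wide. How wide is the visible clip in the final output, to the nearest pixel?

At 3168×1782 the clip is height-limited, so width = 1782 × 4/3 ≈ 2376.00 px.
Scaling 3168 → 3184 is ×1.0051, so the width becomes 2376.00 × 1.0051 ≈ 2388.00 px.

2388 px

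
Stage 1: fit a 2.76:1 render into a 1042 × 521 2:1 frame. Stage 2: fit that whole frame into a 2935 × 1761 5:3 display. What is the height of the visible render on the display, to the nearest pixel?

1063 px

2.76:1 in 1042×521: fills the width, so the render is 1042.00 × 377.54.
2:1 in 2935×1761: fills the width, so the intermediate becomes 2935.00 × 1467.50 — a scale of ×2.8167.
So the render's height is 377.54 × 2.8167 ≈ 1063.41.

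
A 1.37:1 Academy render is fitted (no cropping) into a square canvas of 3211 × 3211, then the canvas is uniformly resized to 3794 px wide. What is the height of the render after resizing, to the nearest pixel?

2769 px

In the 3211×3211 frame the render fills the width: height = 3211 / 1.370 ≈ 2343.80 px.
Resizing to 3794 px wide multiplies everything by 1.1816: 2343.80 → 2769.34 px.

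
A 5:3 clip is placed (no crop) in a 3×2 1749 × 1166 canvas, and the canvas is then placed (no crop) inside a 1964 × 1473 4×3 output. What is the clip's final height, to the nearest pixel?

1178 px

First fit — 5:3 into 1749×1166 spans the width: 1749.00 × 1049.40.
3×2 in 1964×1473: fills the width, so the intermediate becomes 1964.00 × 1309.33 — a scale of ×1.1229.
Applying the same ×1.1229: 1049.40 → 1178.40.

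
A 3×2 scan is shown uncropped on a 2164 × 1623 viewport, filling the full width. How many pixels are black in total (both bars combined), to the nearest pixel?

That makes the image 1442.6667 px tall (2164 × 2/3).
1623 − 1442.6667 = 180.3333 px of bars.
That's 180.3333 × 2164 ≈ 390241 black pixels.

390241 pixels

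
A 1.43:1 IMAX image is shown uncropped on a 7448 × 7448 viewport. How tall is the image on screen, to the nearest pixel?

5208 px

1.43:1 IMAX (1.430) > 1:1 (1.000), so the image fills the width.
That makes the image 5208.39 px tall (7448 / 1.430).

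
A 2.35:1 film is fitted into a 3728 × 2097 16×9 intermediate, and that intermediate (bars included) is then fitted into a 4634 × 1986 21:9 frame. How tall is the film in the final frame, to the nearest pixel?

Inside the 3728×2097 canvas the film is width-limited at 3728.00 × 1586.38.
16×9 in 4634×1986: fills the height, so the intermediate becomes 3530.67 × 1986.00 — a scale of ×0.9471.
Applying the same ×0.9471: 1586.38 → 1502.41.

1502 px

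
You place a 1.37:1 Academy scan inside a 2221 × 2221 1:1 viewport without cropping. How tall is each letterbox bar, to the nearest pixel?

1.37:1 Academy (1.370) > 1:1 (1.000), so the scan fills the width.
That makes the image 1621.17 px tall (2221 / 1.370).
2221 − 1621.17 = 599.83 px of bars (299.92 each).

300 px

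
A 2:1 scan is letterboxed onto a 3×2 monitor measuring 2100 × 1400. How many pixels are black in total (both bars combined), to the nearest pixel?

2:1 is wider than 3×2, so it spans the full width.
Content height = 2100 × 1/2 ≈ 1050.0000 px.
Black = 1400 − 1050.0000 = 350.0000 px.
That's 350.0000 × 2100 ≈ 735000 black pixels.

735000 pixels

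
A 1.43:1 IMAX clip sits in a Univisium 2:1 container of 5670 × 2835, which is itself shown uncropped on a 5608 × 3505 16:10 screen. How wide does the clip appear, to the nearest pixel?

1.43:1 IMAX in 5670×2835: fills the height, so the clip is 4054.05 × 2835.00.
The Univisium 2:1 canvas is width-limited in 5608×3505, giving 5608.00 × 2804.00; scale factor 0.9891.
The clip scales with it: width 4054.05 × 0.9891 ≈ 4009.72.

4010 px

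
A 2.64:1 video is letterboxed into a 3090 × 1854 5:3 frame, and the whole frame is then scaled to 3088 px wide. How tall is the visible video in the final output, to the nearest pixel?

1170 px

At 3090×1854 the video is width-limited, so height = 3090 / 2.640 ≈ 1170.45 px.
Resizing to 3088 px wide multiplies everything by 0.9994: 1170.45 → 1169.70 px.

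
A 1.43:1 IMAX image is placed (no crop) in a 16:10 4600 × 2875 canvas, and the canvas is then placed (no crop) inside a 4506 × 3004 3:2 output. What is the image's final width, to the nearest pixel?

4027 px

Inside the 4600×2875 canvas the image is height-limited at 4111.25 × 2875.00.
Second fit — the 16:10 canvas into 4506×3004 spans the width: 4506.00 × 2816.25 (×0.9796 from 4600×2875).
So the image's width is 4111.25 × 0.9796 ≈ 4027.24.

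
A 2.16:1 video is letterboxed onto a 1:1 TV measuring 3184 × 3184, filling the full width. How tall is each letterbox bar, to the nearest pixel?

The video is 3184 / 2.160 ≈ 1474.07 px tall.
Black = 3184 − 1474.07 = 1709.93 px, or 854.96 per bar.

855 px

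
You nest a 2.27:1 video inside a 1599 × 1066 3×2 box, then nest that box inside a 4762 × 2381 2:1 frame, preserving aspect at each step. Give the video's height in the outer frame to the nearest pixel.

1573 px

2.27:1 in 1599×1066: fills the width, so the video is 1599.00 × 704.41.
3×2 in 4762×2381: fills the height, so the intermediate becomes 3571.50 × 2381.00 — a scale of ×2.2336.
Applying the same ×2.2336: 704.41 → 1573.35.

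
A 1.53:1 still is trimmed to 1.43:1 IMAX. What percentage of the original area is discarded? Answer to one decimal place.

6.5%

Going from 1.53:1 to 1.43:1 IMAX means cutting width while keeping height.
Fraction kept = (1.430)/(1.530) ≈ 93.46%, so 6.54% is lost.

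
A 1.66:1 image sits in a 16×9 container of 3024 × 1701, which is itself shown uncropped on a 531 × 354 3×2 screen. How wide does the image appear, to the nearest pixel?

1.66:1 in 3024×1701: fills the height, so the image is 2823.66 × 1701.00.
16×9 in 531×354: fills the width, so the intermediate becomes 531.00 × 298.69 — a scale of ×0.1756.
Applying the same ×0.1756: 2823.66 → 495.82.

496 px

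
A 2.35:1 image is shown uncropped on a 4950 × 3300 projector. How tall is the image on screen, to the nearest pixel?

2106 px

Since 2.350 > 1.500, the image is width-limited.
The image is 4950 / 2.350 ≈ 2106.38 px tall.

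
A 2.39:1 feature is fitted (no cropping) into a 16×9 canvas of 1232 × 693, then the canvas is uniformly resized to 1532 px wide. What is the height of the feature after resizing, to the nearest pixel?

Fitted into 1232×693, the feature spans the width; its height is 1232 / 2.390 ≈ 515.48 px.
Resizing to 1532 px wide multiplies everything by 1.2435: 515.48 → 641.00 px.

641 px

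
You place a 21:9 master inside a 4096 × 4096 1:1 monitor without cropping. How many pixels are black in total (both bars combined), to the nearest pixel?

9586981 pixels

21:9 is wider than 1:1, so it spans the full width.
That makes the image 1755.4286 px tall (4096 × 9/21).
Leftover height: 4096 − 1755.4286 = 2340.5714 px.
That's 2340.5714 × 4096 ≈ 9586981 black pixels.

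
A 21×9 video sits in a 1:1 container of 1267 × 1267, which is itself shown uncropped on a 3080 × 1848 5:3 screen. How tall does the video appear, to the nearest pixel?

First fit — 21×9 into 1267×1267 spans the width: 1267.00 × 543.00.
The 1:1 canvas is height-limited in 3080×1848, giving 1848.00 × 1848.00; scale factor 1.4586.
The video scales with it: height 543.00 × 1.4586 ≈ 792.00.

792 px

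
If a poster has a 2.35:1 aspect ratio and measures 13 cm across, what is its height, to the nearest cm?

6 cm

Height = 13 / 2.350 = 5.53.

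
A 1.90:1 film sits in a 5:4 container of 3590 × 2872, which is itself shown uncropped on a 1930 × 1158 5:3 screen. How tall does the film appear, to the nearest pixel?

762 px

First fit — 1.90:1 into 3590×2872 spans the width: 3590.00 × 1889.47.
5:4 in 1930×1158: fills the height, so the intermediate becomes 1447.50 × 1158.00 — a scale of ×0.4032.
So the film's height is 1889.47 × 0.4032 ≈ 761.84.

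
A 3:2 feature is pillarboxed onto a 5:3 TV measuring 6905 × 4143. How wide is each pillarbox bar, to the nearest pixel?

3:2 (1.500) < 5:3 (1.667), so the feature fills the height.
The feature is 4143 × 3/2 ≈ 6214.50 px wide.
Black = 6905 − 6214.50 = 690.50 px, or 345.25 per bar.

345 px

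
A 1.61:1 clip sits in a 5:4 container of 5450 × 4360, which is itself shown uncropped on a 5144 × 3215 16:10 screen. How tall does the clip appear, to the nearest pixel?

2496 px

First fit — 1.61:1 into 5450×4360 spans the width: 5450.00 × 3385.09.
Second fit — the 5:4 canvas into 5144×3215 spans the height: 4018.75 × 3215.00 (×0.7374 from 5450×4360).
Applying the same ×0.7374: 3385.09 → 2496.12.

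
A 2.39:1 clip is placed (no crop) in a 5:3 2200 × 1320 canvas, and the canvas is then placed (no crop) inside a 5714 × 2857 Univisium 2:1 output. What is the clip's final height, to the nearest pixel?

Inside the 2200×1320 canvas the clip is width-limited at 2200.00 × 920.50.
5:3 in 5714×2857: fills the height, so the intermediate becomes 4761.67 × 2857.00 — a scale of ×2.1644.
Applying the same ×2.1644: 920.50 → 1992.33.

1992 px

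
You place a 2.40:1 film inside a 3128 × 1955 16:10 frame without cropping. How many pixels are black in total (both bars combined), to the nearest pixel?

2.40:1 (2.400) > 16:10 (1.600), so the film fills the width.
That makes the image 1303.3333 px tall (3128 / 2.400).
Black = 1955 − 1303.3333 = 651.6667 px.
That's 651.6667 × 3128 ≈ 2038413 black pixels.

2038413 pixels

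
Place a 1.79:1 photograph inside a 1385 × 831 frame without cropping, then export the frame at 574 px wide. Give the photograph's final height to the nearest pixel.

321 px

Fitted into 1385×831, the photograph spans the width; its height is 1385 / 1.790 ≈ 773.74 px.
The frame scales by 574/1385 = 0.4144; 773.74 × 0.4144 ≈ 320.67 px.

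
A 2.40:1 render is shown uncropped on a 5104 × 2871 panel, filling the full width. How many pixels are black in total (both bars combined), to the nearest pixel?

Content height = 5104 / 2.400 ≈ 2126.6667 px.
Leftover height: 2871 − 2126.6667 = 744.3333 px.
Across the 5104-px span: 744.3333 × 5104 ≈ 3799077 px.

3799077 pixels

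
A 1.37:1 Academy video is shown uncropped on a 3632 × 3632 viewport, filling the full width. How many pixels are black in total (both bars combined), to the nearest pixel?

3562647 pixels

Content height = 3632 / 1.370 ≈ 2651.0949 px.
Leftover height: 3632 − 2651.0949 = 980.9051 px.
Bar area = 980.9051 × 3632 ≈ 3562647 px.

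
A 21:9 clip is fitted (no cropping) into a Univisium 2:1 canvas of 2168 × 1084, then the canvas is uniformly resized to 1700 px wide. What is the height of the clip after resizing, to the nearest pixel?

729 px

Fitted into 2168×1084, the clip spans the width; its height is 2168 × 9/21 ≈ 929.14 px.
Resizing to 1700 px wide multiplies everything by 0.7841: 929.14 → 728.57 px.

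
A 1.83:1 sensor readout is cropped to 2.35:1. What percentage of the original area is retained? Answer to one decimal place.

77.9%

Going from 1.83:1 to 2.35:1 means cutting height while keeping width.
(1.830)/(2.350) ≈ 0.779 of the area survives.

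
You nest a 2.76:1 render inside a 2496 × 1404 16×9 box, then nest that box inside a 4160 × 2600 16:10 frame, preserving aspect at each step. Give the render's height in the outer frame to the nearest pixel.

First fit — 2.76:1 into 2496×1404 spans the width: 2496.00 × 904.35.
Second fit — the 16×9 canvas into 4160×2600 spans the width: 4160.00 × 2340.00 (×1.6667 from 2496×1404).
Applying the same ×1.6667: 904.35 → 1507.25.

1507 px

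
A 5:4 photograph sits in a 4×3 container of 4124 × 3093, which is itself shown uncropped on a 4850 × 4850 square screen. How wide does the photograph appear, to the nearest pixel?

First fit — 5:4 into 4124×3093 spans the height: 3866.25 × 3093.00.
Second fit — the 4×3 canvas into 4850×4850 spans the width: 4850.00 × 3637.50 (×1.1760 from 4124×3093).
Applying the same ×1.1760: 3866.25 → 4546.88.

4547 px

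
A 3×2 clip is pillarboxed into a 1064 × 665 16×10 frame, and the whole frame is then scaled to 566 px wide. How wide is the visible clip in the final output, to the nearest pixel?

In the 1064×665 frame the clip fills the height: width = 665 × 3/2 ≈ 997.50 px.
Scaling 1064 → 566 is ×0.5320, so the width becomes 997.50 × 0.5320 ≈ 530.62 px.

531 px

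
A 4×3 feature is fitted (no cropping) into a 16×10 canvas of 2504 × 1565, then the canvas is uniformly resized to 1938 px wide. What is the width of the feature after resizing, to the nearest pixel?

In the 2504×1565 frame the feature fills the height: width = 1565 × 4/3 ≈ 2086.67 px.
Scaling 2504 → 1938 is ×0.7740, so the width becomes 2086.67 × 0.7740 ≈ 1615.00 px.

1615 px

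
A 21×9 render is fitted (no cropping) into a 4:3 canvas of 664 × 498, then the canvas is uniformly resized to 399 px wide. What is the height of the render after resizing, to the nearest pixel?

Fitted into 664×498, the render spans the width; its height is 664 × 9/21 ≈ 284.57 px.
Scaling 664 → 399 is ×0.6009, so the height becomes 284.57 × 0.6009 ≈ 171.00 px.

171 px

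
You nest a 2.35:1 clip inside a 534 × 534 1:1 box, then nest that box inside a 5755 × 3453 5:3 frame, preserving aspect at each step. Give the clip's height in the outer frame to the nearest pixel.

First fit — 2.35:1 into 534×534 spans the width: 534.00 × 227.23.
Second fit — the 1:1 canvas into 5755×3453 spans the height: 3453.00 × 3453.00 (×6.4663 from 534×534).
So the clip's height is 227.23 × 6.4663 ≈ 1469.36.

1469 px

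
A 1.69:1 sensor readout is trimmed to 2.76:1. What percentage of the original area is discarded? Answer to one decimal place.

Going from 1.69:1 to 2.76:1 means cutting height while keeping width.
(1.690)/(2.760) ≈ 0.612 of the area survives, leaving 38.77% discarded.

38.8%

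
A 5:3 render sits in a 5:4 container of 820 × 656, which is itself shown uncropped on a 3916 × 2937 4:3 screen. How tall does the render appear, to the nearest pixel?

Inside the 820×656 canvas the render is width-limited at 820.00 × 492.00.
Second fit — the 5:4 canvas into 3916×2937 spans the height: 3671.25 × 2937.00 (×4.4771 from 820×656).
Applying the same ×4.4771: 492.00 → 2202.75.

2203 px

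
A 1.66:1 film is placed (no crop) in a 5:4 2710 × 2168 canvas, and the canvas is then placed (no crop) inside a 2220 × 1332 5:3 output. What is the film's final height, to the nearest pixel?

1003 px

1.66:1 in 2710×2168: fills the width, so the film is 2710.00 × 1632.53.
Second fit — the 5:4 canvas into 2220×1332 spans the height: 1665.00 × 1332.00 (×0.6144 from 2710×2168).
Applying the same ×0.6144: 1632.53 → 1003.01.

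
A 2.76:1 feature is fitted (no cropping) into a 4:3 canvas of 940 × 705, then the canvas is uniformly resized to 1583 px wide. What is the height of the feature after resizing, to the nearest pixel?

In the 940×705 frame the feature fills the width: height = 940 / 2.760 ≈ 340.58 px.
Resizing to 1583 px wide multiplies everything by 1.6840: 340.58 → 573.55 px.

574 px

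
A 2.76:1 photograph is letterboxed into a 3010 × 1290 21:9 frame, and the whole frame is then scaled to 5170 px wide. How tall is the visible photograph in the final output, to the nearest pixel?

In the 3010×1290 frame the photograph fills the width: height = 3010 / 2.760 ≈ 1090.58 px.
Scaling 3010 → 5170 is ×1.7176, so the height becomes 1090.58 × 1.7176 ≈ 1873.19 px.

1873 px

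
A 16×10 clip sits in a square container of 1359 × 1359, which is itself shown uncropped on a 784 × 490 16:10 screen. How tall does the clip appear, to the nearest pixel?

Inside the 1359×1359 canvas the clip is width-limited at 1359.00 × 849.38.
Second fit — the square canvas into 784×490 spans the height: 490.00 × 490.00 (×0.3606 from 1359×1359).
So the clip's height is 849.38 × 0.3606 ≈ 306.25.

306 px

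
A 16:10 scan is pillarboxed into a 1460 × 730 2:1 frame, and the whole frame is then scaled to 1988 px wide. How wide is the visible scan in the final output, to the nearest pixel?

In the 1460×730 frame the scan fills the height: width = 730 × 16/10 ≈ 1168.00 px.
Scaling 1460 → 1988 is ×1.3616, so the width becomes 1168.00 × 1.3616 ≈ 1590.40 px.

1590 px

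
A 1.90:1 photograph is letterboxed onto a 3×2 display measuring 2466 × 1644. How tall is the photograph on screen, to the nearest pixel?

1298 px

1.90:1 is wider than 3×2, so it spans the full width.
Content height = 2466 / 1.900 ≈ 1297.89 px.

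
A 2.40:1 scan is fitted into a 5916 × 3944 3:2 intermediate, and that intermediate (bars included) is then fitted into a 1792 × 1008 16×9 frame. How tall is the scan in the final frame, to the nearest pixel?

First fit — 2.40:1 into 5916×3944 spans the width: 5916.00 × 2465.00.
3:2 in 1792×1008: fills the height, so the intermediate becomes 1512.00 × 1008.00 — a scale of ×0.2556.
Applying the same ×0.2556: 2465.00 → 630.00.

630 px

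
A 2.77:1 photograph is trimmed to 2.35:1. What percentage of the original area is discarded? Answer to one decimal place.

15.2%

2.35:1 is narrower than 2.77:1, so the crop keeps the full height and trims the width.
(2.350)/(2.770) ≈ 0.848 of the area survives, leaving 15.16% discarded.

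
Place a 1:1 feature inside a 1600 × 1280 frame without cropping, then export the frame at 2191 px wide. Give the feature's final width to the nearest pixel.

Fitted into 1600×1280, the feature spans the height; its width is 1280 × 1/1 ≈ 1280.00 px.
The frame scales by 2191/1600 = 1.3694; 1280.00 × 1.3694 ≈ 1752.80 px.

1753 px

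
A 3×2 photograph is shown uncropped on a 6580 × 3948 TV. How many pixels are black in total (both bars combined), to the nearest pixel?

2597784 pixels

3×2 is narrower than 5:3, so it spans the full height.
That makes the image 5922.0000 px wide (3948 × 3/2).
Black = 6580 − 5922.0000 = 658.0000 px.
Across the 3948-px span: 658.0000 × 3948 ≈ 2597784 px.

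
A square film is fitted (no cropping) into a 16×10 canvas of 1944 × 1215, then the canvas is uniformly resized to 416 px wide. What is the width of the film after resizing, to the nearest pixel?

260 px

In the 1944×1215 frame the film fills the height: width = 1215 × 1/1 ≈ 1215.00 px.
The frame scales by 416/1944 = 0.2140; 1215.00 × 0.2140 ≈ 260.00 px.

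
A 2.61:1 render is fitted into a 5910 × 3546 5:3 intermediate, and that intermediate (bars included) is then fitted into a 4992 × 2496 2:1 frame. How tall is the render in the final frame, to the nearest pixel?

1594 px

First fit — 2.61:1 into 5910×3546 spans the width: 5910.00 × 2264.37.
5:3 in 4992×2496: fills the height, so the intermediate becomes 4160.00 × 2496.00 — a scale of ×0.7039.
So the render's height is 2264.37 × 0.7039 ≈ 1593.87.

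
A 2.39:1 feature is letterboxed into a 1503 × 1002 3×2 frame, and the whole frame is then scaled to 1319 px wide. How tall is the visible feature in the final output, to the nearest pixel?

552 px

In the 1503×1002 frame the feature fills the width: height = 1503 / 2.390 ≈ 628.87 px.
The frame scales by 1319/1503 = 0.8776; 628.87 × 0.8776 ≈ 551.88 px.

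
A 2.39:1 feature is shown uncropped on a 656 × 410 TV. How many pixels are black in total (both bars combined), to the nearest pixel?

88903 pixels

2.39:1 (2.390) > 16:10 (1.600), so the feature fills the width.
That makes the image 274.4770 px tall (656 / 2.390).
410 − 274.4770 = 135.5230 px of bars.
That's 135.5230 × 656 ≈ 88903 black pixels.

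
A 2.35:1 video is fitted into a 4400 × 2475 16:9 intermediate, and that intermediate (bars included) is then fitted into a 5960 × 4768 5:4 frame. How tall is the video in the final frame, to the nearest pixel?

2536 px

First fit — 2.35:1 into 4400×2475 spans the width: 4400.00 × 1872.34.
The 16:9 canvas is width-limited in 5960×4768, giving 5960.00 × 3352.50; scale factor 1.3545.
Applying the same ×1.3545: 1872.34 → 2536.17.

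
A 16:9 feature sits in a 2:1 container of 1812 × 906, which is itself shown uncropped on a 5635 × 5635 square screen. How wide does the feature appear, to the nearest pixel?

5009 px

16:9 in 1812×906: fills the height, so the feature is 1610.67 × 906.00.
Second fit — the 2:1 canvas into 5635×5635 spans the width: 5635.00 × 2817.50 (×3.1098 from 1812×906).
The feature scales with it: width 1610.67 × 3.1098 ≈ 5008.89.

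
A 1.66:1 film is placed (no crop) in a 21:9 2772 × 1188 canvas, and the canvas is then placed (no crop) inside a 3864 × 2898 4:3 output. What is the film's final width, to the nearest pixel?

1.66:1 in 2772×1188: fills the height, so the film is 1972.08 × 1188.00.
The 21:9 canvas is width-limited in 3864×2898, giving 3864.00 × 1656.00; scale factor 1.3939.
So the film's width is 1972.08 × 1.3939 ≈ 2748.96.

2749 px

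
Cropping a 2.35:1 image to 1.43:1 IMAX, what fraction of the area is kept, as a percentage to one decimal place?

60.9%

Going from 2.35:1 to 1.43:1 IMAX means cutting width while keeping height.
(1.430)/(2.350) ≈ 0.609 of the area survives.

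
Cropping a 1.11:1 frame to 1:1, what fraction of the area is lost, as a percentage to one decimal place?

Going from 1.11:1 to 1:1 means cutting width while keeping height.
Fraction kept = (1.000)/(1.110) ≈ 90.09%, so 9.91% is lost.

9.9%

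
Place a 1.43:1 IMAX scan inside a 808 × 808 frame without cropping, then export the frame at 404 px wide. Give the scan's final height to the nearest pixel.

In the 808×808 frame the scan fills the width: height = 808 / 1.430 ≈ 565.03 px.
Resizing to 404 px wide multiplies everything by 0.5000: 565.03 → 282.52 px.

283 px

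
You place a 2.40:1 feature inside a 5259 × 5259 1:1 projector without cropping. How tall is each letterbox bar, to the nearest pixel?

1534 px

Since 2.400 > 1.000, the feature is width-limited.
Content height = 5259 / 2.400 ≈ 2191.25 px.
Black = 5259 − 2191.25 = 3067.75 px, or 1533.88 per bar.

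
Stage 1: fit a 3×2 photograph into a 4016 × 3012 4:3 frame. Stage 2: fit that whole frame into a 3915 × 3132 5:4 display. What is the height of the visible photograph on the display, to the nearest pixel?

2610 px

Inside the 4016×3012 canvas the photograph is width-limited at 4016.00 × 2677.33.
4:3 in 3915×3132: fills the width, so the intermediate becomes 3915.00 × 2936.25 — a scale of ×0.9749.
The photograph scales with it: height 2677.33 × 0.9749 ≈ 2610.00.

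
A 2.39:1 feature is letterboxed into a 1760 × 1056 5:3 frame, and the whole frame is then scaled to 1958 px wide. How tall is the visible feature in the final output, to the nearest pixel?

819 px

In the 1760×1056 frame the feature fills the width: height = 1760 / 2.390 ≈ 736.40 px.
Scaling 1760 → 1958 is ×1.1125, so the height becomes 736.40 × 1.1125 ≈ 819.25 px.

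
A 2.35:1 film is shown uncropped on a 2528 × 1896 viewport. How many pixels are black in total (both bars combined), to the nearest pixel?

2073605 pixels

Since 2.350 > 1.333, the film is width-limited.
The film is 2528 / 2.350 ≈ 1075.7447 px tall.
Black = 1896 − 1075.7447 = 820.2553 px.
Bar area = 820.2553 × 2528 ≈ 2073605 px.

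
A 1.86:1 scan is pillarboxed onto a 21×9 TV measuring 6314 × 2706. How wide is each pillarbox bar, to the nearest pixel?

1.86:1 is narrower than 21×9, so it spans the full height.
The scan is 2706 × 1.860 ≈ 5033.16 px wide.
Leftover width: 6314 − 5033.16 = 1280.84 px → 640.42 each side.

640 px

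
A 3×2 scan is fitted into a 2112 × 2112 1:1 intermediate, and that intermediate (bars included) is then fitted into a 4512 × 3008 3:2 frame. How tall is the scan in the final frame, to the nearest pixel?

2005 px

3×2 in 2112×2112: fills the width, so the scan is 2112.00 × 1408.00.
The 1:1 canvas is height-limited in 4512×3008, giving 3008.00 × 3008.00; scale factor 1.4242.
Applying the same ×1.4242: 1408.00 → 2005.33.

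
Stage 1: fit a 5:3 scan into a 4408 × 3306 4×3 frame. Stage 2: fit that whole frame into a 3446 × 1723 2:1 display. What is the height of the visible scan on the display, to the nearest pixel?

Inside the 4408×3306 canvas the scan is width-limited at 4408.00 × 2644.80.
Second fit — the 4×3 canvas into 3446×1723 spans the height: 2297.33 × 1723.00 (×0.5212 from 4408×3306).
So the scan's height is 2644.80 × 0.5212 ≈ 1378.40.

1378 px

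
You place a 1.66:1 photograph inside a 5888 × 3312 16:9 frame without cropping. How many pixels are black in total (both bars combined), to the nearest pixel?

1291945 pixels

Since 1.660 < 1.778, the photograph is height-limited.
That makes the image 5497.9200 px wide (3312 × 1.660).
Leftover width: 5888 − 5497.9200 = 390.0800 px.
Across the 3312-px span: 390.0800 × 3312 ≈ 1291945 px.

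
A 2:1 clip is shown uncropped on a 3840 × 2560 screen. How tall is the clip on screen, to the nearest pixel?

1920 px

2:1 is wider than 3:2, so it spans the full width.
The clip is 3840 × 1/2 ≈ 1920.00 px tall.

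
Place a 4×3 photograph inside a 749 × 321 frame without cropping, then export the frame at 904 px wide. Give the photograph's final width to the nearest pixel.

Fitted into 749×321, the photograph spans the height; its width is 321 × 4/3 ≈ 428.00 px.
The frame scales by 904/749 = 1.2069; 428.00 × 1.2069 ≈ 516.57 px.

517 px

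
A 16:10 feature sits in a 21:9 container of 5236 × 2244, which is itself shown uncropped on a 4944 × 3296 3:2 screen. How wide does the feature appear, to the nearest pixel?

First fit — 16:10 into 5236×2244 spans the height: 3590.40 × 2244.00.
The 21:9 canvas is width-limited in 4944×3296, giving 4944.00 × 2118.86; scale factor 0.9442.
So the feature's width is 3590.40 × 0.9442 ≈ 3390.17.

3390 px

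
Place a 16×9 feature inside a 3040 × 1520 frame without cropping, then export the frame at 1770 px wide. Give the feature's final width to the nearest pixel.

1573 px

At 3040×1520 the feature is height-limited, so width = 1520 × 16/9 ≈ 2702.22 px.
Scaling 3040 → 1770 is ×0.5822, so the width becomes 2702.22 × 0.5822 ≈ 1573.33 px.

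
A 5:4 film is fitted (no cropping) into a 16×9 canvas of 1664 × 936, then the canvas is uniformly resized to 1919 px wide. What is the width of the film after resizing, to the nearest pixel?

1349 px

In the 1664×936 frame the film fills the height: width = 936 × 5/4 ≈ 1170.00 px.
Scaling 1664 → 1919 is ×1.1532, so the width becomes 1170.00 × 1.1532 ≈ 1349.30 px.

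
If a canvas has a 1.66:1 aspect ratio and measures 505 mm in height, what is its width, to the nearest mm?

Width = 505 × 1.660 = 838.30.

838 mm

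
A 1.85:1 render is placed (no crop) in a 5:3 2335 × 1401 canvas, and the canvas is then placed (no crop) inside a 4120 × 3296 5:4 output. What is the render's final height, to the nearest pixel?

First fit — 1.85:1 into 2335×1401 spans the width: 2335.00 × 1262.16.
5:3 in 4120×3296: fills the width, so the intermediate becomes 4120.00 × 2472.00 — a scale of ×1.7645.
The render scales with it: height 1262.16 × 1.7645 ≈ 2227.03.

2227 px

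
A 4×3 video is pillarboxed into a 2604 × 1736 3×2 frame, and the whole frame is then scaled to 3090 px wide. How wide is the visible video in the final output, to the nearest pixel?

2747 px

At 2604×1736 the video is height-limited, so width = 1736 × 4/3 ≈ 2314.67 px.
Resizing to 3090 px wide multiplies everything by 1.1866: 2314.67 → 2746.67 px.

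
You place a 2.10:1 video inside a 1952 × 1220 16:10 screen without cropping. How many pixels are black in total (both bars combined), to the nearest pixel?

Since 2.100 > 1.600, the video is width-limited.
That makes the image 929.5238 px tall (1952 / 2.100).
1220 − 929.5238 = 290.4762 px of bars.
That's 290.4762 × 1952 ≈ 567010 black pixels.

567010 pixels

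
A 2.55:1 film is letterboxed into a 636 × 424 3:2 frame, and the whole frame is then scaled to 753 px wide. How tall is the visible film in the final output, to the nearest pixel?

In the 636×424 frame the film fills the width: height = 636 / 2.550 ≈ 249.41 px.
Scaling 636 → 753 is ×1.1840, so the height becomes 249.41 × 1.1840 ≈ 295.29 px.

295 px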